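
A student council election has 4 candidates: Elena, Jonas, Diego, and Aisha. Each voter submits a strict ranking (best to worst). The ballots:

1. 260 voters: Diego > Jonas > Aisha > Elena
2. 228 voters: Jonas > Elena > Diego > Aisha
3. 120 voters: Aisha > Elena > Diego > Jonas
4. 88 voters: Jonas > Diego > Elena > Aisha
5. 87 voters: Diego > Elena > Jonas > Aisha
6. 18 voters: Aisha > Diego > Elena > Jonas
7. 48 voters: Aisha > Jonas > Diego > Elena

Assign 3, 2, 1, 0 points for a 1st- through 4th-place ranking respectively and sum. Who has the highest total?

Jonas

Elena: 260·0 + 228·2 + 120·2 + 88·1 + 87·2 + 18·1 + 48·0 = 976
Jonas: 260·2 + 228·3 + 120·0 + 88·3 + 87·1 + 18·0 + 48·2 = 1651
Diego: 260·3 + 228·1 + 120·1 + 88·2 + 87·3 + 18·2 + 48·1 = 1649
Aisha: 260·1 + 228·0 + 120·3 + 88·0 + 87·0 + 18·3 + 48·3 = 818
Jonas has the highest Borda score (1651).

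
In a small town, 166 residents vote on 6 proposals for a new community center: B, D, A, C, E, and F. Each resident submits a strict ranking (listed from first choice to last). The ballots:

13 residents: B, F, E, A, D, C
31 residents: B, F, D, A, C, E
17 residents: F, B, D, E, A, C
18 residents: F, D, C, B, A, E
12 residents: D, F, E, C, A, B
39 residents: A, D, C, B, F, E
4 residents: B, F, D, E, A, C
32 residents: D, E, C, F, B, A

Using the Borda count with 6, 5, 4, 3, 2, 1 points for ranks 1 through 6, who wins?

B: 13·6 + 31·6 + 17·5 + 18·3 + 12·1 + 39·3 + 4·6 + 32·2 = 620
D: 13·2 + 31·4 + 17·4 + 18·5 + 12·6 + 39·5 + 4·4 + 32·6 = 783
A: 13·3 + 31·3 + 17·2 + 18·2 + 12·2 + 39·6 + 4·2 + 32·1 = 500
C: 13·1 + 31·2 + 17·1 + 18·4 + 12·3 + 39·4 + 4·1 + 32·4 = 488
E: 13·4 + 31·1 + 17·3 + 18·1 + 12·4 + 39·1 + 4·3 + 32·5 = 411
F: 13·5 + 31·5 + 17·6 + 18·6 + 12·5 + 39·2 + 4·5 + 32·3 = 684
D has the highest Borda score (783).

D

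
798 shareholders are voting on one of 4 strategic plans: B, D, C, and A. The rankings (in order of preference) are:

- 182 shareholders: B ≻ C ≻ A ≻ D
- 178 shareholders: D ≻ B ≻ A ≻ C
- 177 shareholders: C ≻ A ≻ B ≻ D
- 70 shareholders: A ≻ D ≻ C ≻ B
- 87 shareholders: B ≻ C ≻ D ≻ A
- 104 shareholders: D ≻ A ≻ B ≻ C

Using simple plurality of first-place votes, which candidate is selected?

D

First-place votes: B 269, D 282, C 177, A 70.
D has the most first-place votes.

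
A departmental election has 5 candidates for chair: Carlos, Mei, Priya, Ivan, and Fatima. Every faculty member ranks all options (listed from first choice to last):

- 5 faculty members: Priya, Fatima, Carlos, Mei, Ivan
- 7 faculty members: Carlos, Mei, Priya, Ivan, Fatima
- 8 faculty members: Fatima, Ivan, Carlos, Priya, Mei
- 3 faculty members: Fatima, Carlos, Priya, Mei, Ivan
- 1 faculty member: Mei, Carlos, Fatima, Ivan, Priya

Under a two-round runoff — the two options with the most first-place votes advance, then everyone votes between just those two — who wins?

Round 1 first-place votes: Carlos 7, Mei 1, Priya 5, Ivan 0, Fatima 11.
Fatima and Carlos advance.
Runoff: Fatima is preferred to Carlos by 16 voters; Carlos by 8.
Fatima wins the runoff.

Fatima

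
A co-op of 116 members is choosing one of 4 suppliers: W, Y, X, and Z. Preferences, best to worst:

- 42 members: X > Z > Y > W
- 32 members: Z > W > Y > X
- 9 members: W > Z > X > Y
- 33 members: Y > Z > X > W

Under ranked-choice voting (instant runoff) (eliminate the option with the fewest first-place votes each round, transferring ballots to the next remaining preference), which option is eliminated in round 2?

Round 1: W 9, Y 33, X 42, Z 32. Eliminate W.
Round 2: Y 33, X 42, Z 41. Eliminate Y.

Y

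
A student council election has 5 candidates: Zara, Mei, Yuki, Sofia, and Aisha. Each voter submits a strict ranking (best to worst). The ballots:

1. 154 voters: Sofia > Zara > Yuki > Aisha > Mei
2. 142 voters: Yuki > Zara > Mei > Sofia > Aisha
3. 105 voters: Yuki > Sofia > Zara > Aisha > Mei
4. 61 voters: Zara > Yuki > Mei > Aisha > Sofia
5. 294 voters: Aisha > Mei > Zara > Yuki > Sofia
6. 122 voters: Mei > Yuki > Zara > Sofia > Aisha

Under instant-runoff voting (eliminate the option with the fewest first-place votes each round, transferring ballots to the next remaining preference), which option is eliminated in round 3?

Sofia

Round 1: Zara 61, Mei 122, Yuki 247, Sofia 154, Aisha 294. Eliminate Zara.
Round 2: Mei 122, Yuki 308, Sofia 154, Aisha 294. Eliminate Mei.
Round 3: Yuki 430, Sofia 154, Aisha 294. Eliminate Sofia.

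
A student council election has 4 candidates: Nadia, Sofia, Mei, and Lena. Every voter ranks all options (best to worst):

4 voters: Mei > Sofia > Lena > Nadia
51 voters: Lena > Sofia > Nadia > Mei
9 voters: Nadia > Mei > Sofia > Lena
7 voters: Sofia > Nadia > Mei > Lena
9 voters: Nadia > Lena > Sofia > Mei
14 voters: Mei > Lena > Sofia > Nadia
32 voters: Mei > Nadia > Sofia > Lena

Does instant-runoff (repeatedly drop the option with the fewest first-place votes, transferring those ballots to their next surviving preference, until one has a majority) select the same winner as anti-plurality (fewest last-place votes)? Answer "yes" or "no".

Instant-runoff — R1 Nadia 18, Sofia 7, Mei 50, Lena 51 (Sofia out); R2 Nadia 25, Mei 50, Lena 51 (Nadia out); R3 Mei 66, Lena 60 (Mei winner). Winner: Mei.
Anti-plurality — last-place votes: Nadia 18, Sofia 0, Mei 60, Lena 48. Winner: Sofia.
The two methods disagree.

no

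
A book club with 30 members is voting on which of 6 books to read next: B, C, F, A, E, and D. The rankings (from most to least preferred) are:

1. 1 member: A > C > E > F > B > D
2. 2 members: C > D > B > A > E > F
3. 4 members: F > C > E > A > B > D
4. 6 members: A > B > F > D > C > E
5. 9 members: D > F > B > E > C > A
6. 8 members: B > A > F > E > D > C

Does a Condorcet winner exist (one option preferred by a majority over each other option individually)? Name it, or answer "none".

B vs C: 23–7 for B.
B vs F: 16–14 for B.
B vs A: 19–11 for B.
B vs E: 25–5 for B.
B vs D: 19–11 for B.
B beats every other option head-to-head.

B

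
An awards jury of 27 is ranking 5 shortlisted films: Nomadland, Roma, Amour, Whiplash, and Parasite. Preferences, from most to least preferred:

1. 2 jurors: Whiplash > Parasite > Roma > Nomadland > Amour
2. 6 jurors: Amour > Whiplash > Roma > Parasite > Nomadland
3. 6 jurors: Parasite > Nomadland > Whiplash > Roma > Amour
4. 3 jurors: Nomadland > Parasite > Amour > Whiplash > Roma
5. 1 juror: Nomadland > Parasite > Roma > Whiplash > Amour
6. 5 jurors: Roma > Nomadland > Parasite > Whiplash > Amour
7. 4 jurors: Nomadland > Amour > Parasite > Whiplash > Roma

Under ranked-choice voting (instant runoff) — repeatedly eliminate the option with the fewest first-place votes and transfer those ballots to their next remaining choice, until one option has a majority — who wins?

Parasite

Round 1: Nomadland 8, Roma 5, Amour 6, Whiplash 2, Parasite 6. Eliminate Whiplash.
Round 2: Nomadland 8, Roma 5, Amour 6, Parasite 8. Eliminate Roma.
Round 3: Nomadland 13, Amour 6, Parasite 8. Eliminate Amour.
Round 4: Nomadland 13, Parasite 14. Parasite has a majority.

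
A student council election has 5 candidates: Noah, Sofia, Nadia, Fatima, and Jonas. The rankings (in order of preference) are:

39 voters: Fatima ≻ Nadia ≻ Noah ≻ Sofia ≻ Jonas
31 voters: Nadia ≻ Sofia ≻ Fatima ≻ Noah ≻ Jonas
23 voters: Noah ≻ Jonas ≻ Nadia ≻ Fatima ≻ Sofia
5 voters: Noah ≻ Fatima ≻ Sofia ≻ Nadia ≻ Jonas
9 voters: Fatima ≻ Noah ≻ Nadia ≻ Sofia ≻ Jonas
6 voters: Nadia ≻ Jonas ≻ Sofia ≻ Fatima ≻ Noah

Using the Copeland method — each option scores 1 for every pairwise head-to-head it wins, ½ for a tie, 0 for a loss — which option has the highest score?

Nadia

Noah: beats Sofia and Jonas; loses to Nadia and Fatima → score 2.
Sofia: beats Jonas; loses to Noah, Nadia, and Fatima → score 1.
Nadia: beats Noah, Sofia, Fatima, and Jonas → score 4.
Fatima: beats Noah, Sofia, and Jonas; loses to Nadia → score 3.
Jonas: loses to Noah, Sofia, Nadia, and Fatima → score 0.
Nadia has the best pairwise record.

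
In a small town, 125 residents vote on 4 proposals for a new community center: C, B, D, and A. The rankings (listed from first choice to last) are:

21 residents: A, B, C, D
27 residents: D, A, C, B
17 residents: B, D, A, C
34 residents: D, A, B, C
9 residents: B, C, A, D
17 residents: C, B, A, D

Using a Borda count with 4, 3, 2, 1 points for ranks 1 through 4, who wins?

C: 21·2 + 27·2 + 17·1 + 34·1 + 9·3 + 17·4 = 242
B: 21·3 + 27·1 + 17·4 + 34·2 + 9·4 + 17·3 = 313
D: 21·1 + 27·4 + 17·3 + 34·4 + 9·1 + 17·1 = 342
A: 21·4 + 27·3 + 17·2 + 34·3 + 9·2 + 17·2 = 353
A has the highest Borda score (353).

A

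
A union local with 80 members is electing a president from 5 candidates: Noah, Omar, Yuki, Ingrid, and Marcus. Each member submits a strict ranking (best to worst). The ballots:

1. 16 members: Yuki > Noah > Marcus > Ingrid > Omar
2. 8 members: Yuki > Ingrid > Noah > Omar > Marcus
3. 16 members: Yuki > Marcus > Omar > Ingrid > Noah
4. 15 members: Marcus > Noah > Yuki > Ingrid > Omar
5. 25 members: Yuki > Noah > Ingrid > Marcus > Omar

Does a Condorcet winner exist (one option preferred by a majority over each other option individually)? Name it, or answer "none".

Yuki

Yuki vs Noah: 65–15 for Yuki.
Yuki vs Omar: 80–0 for Yuki.
Yuki vs Ingrid: 80–0 for Yuki.
Yuki vs Marcus: 65–15 for Yuki.
Yuki beats every other option head-to-head.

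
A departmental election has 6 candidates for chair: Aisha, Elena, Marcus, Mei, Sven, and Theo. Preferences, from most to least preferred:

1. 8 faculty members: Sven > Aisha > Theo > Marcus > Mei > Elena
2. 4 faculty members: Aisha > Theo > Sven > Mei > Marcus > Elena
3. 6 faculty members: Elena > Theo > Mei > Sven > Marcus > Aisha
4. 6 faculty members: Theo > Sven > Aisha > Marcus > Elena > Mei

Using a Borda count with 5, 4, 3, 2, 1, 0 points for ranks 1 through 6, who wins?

Aisha: 8·4 + 4·5 + 6·0 + 6·3 = 70
Elena: 8·0 + 4·0 + 6·5 + 6·1 = 36
Marcus: 8·2 + 4·1 + 6·1 + 6·2 = 38
Mei: 8·1 + 4·2 + 6·3 + 6·0 = 34
Sven: 8·5 + 4·3 + 6·2 + 6·4 = 88
Theo: 8·3 + 4·4 + 6·4 + 6·5 = 94
Theo has the highest Borda score (94).

Theo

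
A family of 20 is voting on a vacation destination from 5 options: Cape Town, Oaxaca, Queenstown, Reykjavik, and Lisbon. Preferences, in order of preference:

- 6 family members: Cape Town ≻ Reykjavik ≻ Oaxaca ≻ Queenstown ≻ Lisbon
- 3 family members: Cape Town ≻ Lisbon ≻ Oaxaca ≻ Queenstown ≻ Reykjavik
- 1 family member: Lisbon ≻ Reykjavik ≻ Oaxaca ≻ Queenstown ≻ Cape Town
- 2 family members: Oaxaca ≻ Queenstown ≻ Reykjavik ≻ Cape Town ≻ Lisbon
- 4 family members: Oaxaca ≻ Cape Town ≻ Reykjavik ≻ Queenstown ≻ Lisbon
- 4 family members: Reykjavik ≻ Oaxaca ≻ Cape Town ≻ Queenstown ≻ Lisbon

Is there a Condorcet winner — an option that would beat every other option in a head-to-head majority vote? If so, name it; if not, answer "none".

Checking pairwise contests:
Oaxaca beats Cape Town 11–9.
Reykjavik beats Oaxaca 11–9.
Cape Town beats Queenstown 17–3.
Cape Town beats Reykjavik 13–7.
Cape Town beats Lisbon 19–1.
Every option loses at least one head-to-head, so there is no Condorcet winner.

none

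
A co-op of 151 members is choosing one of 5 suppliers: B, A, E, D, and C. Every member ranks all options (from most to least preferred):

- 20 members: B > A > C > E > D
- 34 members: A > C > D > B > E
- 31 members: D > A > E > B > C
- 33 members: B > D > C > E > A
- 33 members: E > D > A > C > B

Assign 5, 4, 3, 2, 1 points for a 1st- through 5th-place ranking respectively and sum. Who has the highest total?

B: 20·5 + 34·2 + 31·2 + 33·5 + 33·1 = 428
A: 20·4 + 34·5 + 31·4 + 33·1 + 33·3 = 506
E: 20·2 + 34·1 + 31·3 + 33·2 + 33·5 = 398
D: 20·1 + 34·3 + 31·5 + 33·4 + 33·4 = 541
C: 20·3 + 34·4 + 31·1 + 33·3 + 33·2 = 392
D has the highest Borda score (541).

D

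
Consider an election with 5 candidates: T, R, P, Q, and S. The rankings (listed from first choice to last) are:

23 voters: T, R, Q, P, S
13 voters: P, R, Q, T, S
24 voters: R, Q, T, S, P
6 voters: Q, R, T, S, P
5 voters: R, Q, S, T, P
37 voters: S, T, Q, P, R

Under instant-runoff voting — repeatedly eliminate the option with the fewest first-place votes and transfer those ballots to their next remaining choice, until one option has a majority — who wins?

R

Round 1: T 23, R 29, P 13, Q 6, S 37. Eliminate Q.
Round 2: T 23, R 35, P 13, S 37. Eliminate P.
Round 3: T 23, R 48, S 37. Eliminate T.
Round 4: R 71, S 37. R has a majority.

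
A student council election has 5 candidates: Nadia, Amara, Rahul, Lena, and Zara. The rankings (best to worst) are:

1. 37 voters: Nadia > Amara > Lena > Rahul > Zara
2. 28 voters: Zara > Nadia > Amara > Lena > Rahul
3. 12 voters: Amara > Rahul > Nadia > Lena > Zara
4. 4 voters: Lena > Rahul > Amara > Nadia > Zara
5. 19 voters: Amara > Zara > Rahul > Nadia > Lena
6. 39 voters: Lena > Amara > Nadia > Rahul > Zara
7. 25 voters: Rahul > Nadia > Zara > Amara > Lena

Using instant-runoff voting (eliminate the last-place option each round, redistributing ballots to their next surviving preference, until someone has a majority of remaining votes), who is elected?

Round 1: Nadia 37, Amara 31, Rahul 25, Lena 43, Zara 28. Eliminate Rahul.
Round 2: Nadia 62, Amara 31, Lena 43, Zara 28. Eliminate Zara.
Round 3: Nadia 90, Amara 31, Lena 43. Nadia has a majority.

Nadia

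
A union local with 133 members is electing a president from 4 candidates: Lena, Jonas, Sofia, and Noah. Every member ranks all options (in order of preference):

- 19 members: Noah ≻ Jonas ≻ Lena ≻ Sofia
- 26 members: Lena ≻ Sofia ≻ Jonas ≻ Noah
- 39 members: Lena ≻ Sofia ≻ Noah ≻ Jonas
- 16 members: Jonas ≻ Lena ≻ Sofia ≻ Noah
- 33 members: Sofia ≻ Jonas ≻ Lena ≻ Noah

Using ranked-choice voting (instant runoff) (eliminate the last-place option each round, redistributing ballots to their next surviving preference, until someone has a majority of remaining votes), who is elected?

Lena

Round 1: Lena 65, Jonas 16, Sofia 33, Noah 19. Eliminate Jonas.
Round 2: Lena 81, Sofia 33, Noah 19. Lena has a majority.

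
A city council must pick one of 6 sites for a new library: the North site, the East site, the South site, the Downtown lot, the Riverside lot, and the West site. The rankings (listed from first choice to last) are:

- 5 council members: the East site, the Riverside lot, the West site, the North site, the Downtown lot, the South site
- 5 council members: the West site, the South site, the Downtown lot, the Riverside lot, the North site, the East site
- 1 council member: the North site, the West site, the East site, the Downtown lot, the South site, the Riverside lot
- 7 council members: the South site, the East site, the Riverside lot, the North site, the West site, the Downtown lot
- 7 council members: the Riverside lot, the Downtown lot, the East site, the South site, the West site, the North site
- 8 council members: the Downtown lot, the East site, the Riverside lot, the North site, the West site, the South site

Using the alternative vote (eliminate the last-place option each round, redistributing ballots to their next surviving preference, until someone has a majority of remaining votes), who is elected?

the Riverside lot

Round 1: the North site 1, the East site 5, the South site 7, the Downtown lot 8, the Riverside lot 7, the West site 5. Eliminate the North site.
Round 2: the East site 5, the South site 7, the Downtown lot 8, the Riverside lot 7, the West site 6. Eliminate the East site.
Round 3: the South site 7, the Downtown lot 8, the Riverside lot 12, the West site 6. Eliminate the West site.
Round 4: the South site 12, the Downtown lot 9, the Riverside lot 12. Eliminate the Downtown lot.
Round 5: the South site 13, the Riverside lot 20. The Riverside lot has a majority.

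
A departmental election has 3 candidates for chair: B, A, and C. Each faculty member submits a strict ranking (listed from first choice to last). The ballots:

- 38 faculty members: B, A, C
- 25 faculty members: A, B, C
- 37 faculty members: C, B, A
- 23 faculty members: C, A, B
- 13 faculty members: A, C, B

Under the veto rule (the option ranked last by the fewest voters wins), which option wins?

Last-place votes: B 36, A 37, C 63.
B is ranked last by the fewest voters, so B wins.

B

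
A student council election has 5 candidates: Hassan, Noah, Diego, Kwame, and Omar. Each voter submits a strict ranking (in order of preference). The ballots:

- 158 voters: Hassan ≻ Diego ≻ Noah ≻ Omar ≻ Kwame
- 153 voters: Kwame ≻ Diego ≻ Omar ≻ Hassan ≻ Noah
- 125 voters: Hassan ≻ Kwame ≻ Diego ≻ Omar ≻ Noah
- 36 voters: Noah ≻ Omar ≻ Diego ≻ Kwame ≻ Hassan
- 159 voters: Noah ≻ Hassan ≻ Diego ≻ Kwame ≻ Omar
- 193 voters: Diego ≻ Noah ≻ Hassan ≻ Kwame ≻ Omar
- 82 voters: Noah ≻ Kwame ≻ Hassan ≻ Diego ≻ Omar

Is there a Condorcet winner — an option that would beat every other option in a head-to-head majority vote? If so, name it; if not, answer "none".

Checking pairwise contests:
Noah beats Hassan 470–436.
Diego beats Noah 629–277.
Hassan beats Diego 524–382.
Hassan beats Kwame 635–271.
Hassan beats Omar 717–189.
Every option loses at least one head-to-head, so there is no Condorcet winner.

none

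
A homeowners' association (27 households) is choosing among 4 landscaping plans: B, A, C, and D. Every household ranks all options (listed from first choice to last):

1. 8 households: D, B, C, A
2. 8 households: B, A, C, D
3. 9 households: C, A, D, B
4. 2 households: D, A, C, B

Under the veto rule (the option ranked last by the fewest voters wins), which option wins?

Last-place votes: B 11, A 8, C 0, D 8.
C is ranked last by the fewest voters, so C wins.

C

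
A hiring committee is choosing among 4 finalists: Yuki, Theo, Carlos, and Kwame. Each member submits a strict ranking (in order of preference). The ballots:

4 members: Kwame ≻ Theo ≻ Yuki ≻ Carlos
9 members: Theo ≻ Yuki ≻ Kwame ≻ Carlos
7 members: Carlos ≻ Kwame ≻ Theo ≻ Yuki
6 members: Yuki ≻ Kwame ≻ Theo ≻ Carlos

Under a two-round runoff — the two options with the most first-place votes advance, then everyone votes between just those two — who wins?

Theo

Round 1 first-place votes: Yuki 6, Theo 9, Carlos 7, Kwame 4.
Theo and Carlos advance.
Runoff: Theo is preferred to Carlos by 19 voters; Carlos by 7.
Theo wins the runoff.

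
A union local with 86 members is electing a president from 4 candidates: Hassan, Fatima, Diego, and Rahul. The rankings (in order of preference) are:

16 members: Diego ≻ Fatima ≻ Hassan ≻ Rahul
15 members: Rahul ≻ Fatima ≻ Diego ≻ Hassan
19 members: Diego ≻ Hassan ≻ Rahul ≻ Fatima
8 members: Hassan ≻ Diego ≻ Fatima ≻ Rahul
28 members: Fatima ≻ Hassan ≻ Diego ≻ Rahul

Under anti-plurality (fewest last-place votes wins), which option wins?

Diego

Last-place votes: Hassan 15, Fatima 19, Diego 0, Rahul 52.
Diego is ranked last by the fewest voters, so Diego wins.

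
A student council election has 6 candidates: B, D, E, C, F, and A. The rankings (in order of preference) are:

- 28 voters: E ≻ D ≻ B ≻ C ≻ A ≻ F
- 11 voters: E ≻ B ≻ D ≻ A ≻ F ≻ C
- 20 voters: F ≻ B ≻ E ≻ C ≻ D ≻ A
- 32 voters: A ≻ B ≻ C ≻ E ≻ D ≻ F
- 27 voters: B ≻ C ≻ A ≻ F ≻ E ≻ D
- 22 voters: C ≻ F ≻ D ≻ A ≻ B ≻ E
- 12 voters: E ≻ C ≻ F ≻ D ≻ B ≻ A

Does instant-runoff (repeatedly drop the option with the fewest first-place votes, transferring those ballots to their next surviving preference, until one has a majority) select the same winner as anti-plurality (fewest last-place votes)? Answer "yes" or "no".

no

Instant-runoff — R1 B 27, D 0, E 51, C 22, F 20, A 32 (D out); R2 B 27, E 51, C 22, F 20, A 32 (F out); R3 B 47, E 51, C 22, A 32 (C out); R4 B 47, E 51, A 54 (B out); R5 E 71, A 81 (A winner). Winner: A.
Anti-plurality — last-place votes: B 0, D 27, E 22, C 11, F 60, A 32. Winner: B.
The two methods disagree.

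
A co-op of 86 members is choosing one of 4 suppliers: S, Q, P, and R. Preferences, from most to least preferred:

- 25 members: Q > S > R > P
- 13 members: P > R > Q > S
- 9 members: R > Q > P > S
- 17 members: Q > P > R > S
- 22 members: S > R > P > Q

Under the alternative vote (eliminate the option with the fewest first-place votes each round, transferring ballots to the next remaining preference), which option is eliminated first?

Round 1: S 22, Q 42, P 13, R 9. Eliminate R.

R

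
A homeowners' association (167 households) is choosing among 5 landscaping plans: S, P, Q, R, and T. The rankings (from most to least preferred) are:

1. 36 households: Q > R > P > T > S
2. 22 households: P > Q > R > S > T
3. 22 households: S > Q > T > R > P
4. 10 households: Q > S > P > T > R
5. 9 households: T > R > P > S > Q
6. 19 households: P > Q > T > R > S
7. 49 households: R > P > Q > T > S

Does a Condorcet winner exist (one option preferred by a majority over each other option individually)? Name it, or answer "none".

Checking pairwise contests:
P beats S 135–32.
R beats P 116–51.
P beats Q 99–68.
Q beats R 109–58.
P beats T 136–31.
Every option loses at least one head-to-head, so there is no Condorcet winner.

none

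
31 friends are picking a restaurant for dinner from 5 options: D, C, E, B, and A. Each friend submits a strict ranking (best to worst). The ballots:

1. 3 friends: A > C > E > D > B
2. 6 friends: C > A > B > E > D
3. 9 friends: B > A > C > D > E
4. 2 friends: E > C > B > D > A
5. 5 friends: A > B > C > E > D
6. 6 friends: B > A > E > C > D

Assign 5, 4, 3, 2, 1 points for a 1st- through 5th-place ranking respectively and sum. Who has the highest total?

A

D: 3·2 + 6·1 + 9·2 + 2·2 + 5·1 + 6·1 = 45
C: 3·4 + 6·5 + 9·3 + 2·4 + 5·3 + 6·2 = 104
E: 3·3 + 6·2 + 9·1 + 2·5 + 5·2 + 6·3 = 68
B: 3·1 + 6·3 + 9·5 + 2·3 + 5·4 + 6·5 = 122
A: 3·5 + 6·4 + 9·4 + 2·1 + 5·5 + 6·4 = 126
A has the highest Borda score (126).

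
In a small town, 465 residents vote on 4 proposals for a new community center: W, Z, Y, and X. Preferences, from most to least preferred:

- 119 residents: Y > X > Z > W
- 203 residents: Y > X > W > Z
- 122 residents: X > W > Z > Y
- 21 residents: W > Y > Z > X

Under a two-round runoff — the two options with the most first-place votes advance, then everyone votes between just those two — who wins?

Y

Round 1 first-place votes: W 21, Z 0, Y 322, X 122.
Y and X advance.
Runoff: Y is preferred to X by 343 voters; X by 122.
Y wins the runoff.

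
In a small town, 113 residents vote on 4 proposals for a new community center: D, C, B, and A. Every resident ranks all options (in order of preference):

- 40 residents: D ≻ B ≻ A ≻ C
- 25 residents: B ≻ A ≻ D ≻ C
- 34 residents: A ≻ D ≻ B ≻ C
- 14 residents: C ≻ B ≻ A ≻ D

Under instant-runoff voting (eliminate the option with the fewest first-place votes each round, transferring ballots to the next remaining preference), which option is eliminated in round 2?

Round 1: D 40, C 14, B 25, A 34. Eliminate C.
Round 2: D 40, B 39, A 34. Eliminate A.

A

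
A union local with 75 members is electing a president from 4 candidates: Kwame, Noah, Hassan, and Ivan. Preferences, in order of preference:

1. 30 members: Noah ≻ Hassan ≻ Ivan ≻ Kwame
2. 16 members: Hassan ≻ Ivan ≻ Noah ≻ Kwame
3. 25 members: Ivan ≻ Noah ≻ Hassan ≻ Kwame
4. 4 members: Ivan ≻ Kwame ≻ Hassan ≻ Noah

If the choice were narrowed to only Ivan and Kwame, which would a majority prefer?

Ivan

Voters preferring Ivan to Kwame: 75; preferring Kwame to Ivan: 0.
Ivan wins the head-to-head.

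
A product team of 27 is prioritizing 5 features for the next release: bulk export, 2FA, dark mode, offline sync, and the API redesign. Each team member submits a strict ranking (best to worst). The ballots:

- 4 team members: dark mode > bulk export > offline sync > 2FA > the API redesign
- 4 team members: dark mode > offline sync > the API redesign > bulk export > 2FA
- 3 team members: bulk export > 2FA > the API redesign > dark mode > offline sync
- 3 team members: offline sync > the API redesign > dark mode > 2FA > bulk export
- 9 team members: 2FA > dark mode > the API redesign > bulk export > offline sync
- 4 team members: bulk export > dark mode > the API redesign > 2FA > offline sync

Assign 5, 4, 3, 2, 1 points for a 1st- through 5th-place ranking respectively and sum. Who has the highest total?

bulk export: 4·4 + 4·2 + 3·5 + 3·1 + 9·2 + 4·5 = 80
2FA: 4·2 + 4·1 + 3·4 + 3·2 + 9·5 + 4·2 = 83
dark mode: 4·5 + 4·5 + 3·2 + 3·3 + 9·4 + 4·4 = 107
offline sync: 4·3 + 4·4 + 3·1 + 3·5 + 9·1 + 4·1 = 59
the API redesign: 4·1 + 4·3 + 3·3 + 3·4 + 9·3 + 4·3 = 76
dark mode has the highest Borda score (107).

dark mode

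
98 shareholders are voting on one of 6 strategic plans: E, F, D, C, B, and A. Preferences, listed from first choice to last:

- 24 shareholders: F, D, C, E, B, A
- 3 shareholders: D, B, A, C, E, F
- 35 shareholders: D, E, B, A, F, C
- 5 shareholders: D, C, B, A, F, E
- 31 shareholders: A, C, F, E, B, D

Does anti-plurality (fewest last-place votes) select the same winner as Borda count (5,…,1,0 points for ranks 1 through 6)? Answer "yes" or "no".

no

Anti-plurality — last-place votes: E 5, F 3, D 31, C 35, B 0, A 24. Winner: B.
Borda — scores: E 253, F 253, D 311, C 222, B 187, A 244. Winner: D.
The two methods disagree.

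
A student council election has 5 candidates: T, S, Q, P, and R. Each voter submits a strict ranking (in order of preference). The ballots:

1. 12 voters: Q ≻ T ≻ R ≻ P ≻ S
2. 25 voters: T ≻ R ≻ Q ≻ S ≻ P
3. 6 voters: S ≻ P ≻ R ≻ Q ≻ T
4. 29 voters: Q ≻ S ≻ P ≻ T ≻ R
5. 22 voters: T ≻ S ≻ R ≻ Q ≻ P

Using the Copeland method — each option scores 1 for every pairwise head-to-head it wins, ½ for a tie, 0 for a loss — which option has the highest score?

T: beats S, P, and R; ties Q → score 3.5.
S: beats P and R; loses to T and Q → score 2.
Q: beats S and P; ties T; loses to R → score 2.5.
P: loses to T, S, Q, and R → score 0.
R: beats Q and P; loses to T and S → score 2.
T has the best pairwise record.

T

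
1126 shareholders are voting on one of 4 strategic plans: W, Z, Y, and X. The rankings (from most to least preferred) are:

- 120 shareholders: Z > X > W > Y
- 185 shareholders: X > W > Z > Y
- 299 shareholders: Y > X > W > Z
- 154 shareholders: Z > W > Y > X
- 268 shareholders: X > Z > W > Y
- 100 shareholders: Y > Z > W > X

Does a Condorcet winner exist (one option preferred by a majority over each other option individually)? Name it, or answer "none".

X vs W: 872–254 for X.
X vs Z: 752–374 for X.
X vs Y: 573–553 for X.
X beats every other option head-to-head.

X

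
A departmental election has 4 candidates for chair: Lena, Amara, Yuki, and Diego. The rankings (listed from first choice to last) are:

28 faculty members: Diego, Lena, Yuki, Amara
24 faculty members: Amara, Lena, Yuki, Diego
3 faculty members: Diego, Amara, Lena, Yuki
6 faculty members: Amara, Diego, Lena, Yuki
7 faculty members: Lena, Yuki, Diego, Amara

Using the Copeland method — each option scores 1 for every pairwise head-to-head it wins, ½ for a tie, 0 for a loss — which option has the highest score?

Lena: beats Amara and Yuki; loses to Diego → score 2.
Amara: loses to Lena, Yuki, and Diego → score 0.
Yuki: beats Amara; loses to Lena and Diego → score 1.
Diego: beats Lena, Amara, and Yuki → score 3.
Diego has the best pairwise record.

Diego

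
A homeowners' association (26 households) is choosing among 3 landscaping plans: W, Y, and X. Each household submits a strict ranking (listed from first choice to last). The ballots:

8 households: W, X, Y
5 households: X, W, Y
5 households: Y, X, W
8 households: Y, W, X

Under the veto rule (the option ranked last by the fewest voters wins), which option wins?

Last-place votes: W 5, Y 13, X 8.
W is ranked last by the fewest voters, so W wins.

W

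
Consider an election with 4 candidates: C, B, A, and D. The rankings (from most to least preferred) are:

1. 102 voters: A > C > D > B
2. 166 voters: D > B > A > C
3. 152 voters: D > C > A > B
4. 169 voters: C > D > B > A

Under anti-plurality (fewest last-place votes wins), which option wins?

D

Last-place votes: C 166, B 254, A 169, D 0.
D is ranked last by the fewest voters, so D wins.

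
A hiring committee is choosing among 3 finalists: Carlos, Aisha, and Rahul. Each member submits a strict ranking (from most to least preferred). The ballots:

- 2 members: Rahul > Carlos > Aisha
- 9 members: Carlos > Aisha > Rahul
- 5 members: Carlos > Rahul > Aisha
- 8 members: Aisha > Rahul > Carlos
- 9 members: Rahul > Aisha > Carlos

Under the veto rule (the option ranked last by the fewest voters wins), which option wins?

Last-place votes: Carlos 17, Aisha 7, Rahul 9.
Aisha is ranked last by the fewest voters, so Aisha wins.

Aisha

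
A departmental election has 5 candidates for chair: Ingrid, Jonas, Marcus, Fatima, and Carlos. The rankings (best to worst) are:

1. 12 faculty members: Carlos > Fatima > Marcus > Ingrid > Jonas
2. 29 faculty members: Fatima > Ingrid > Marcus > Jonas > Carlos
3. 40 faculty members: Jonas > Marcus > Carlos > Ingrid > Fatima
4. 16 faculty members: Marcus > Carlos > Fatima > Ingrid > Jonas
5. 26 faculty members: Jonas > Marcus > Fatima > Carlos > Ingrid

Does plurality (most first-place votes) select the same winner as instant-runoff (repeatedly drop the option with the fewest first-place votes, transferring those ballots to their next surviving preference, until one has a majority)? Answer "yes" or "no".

yes

Plurality — first-place votes: Ingrid 0, Jonas 66, Marcus 16, Fatima 29, Carlos 12. Winner: Jonas.
Instant-runoff — R1 Ingrid 0, Jonas 66, Marcus 16, Fatima 29, Carlos 12 (Jonas winner). Winner: Jonas.
The two methods agree.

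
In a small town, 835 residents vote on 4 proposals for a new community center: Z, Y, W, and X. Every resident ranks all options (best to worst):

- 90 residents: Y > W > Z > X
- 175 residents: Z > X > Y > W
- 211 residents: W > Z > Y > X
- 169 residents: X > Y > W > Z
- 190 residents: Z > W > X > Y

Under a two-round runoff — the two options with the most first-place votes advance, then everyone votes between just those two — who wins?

Round 1 first-place votes: Z 365, Y 90, W 211, X 169.
Z and W advance.
Runoff: Z is preferred to W by 365 voters; W by 470.
W wins the runoff.

W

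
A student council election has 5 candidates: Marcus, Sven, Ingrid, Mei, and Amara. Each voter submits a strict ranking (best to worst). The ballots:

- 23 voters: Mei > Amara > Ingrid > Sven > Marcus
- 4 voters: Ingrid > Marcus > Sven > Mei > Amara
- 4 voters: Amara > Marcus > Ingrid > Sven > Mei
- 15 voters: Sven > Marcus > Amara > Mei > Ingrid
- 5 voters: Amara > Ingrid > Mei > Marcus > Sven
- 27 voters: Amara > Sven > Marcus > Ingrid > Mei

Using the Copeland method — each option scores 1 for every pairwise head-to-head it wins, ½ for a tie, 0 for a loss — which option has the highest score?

Amara

Marcus: beats Ingrid and Mei; loses to Sven and Amara → score 2.
Sven: beats Marcus, Ingrid, and Mei; loses to Amara → score 3.
Ingrid: beats Mei; loses to Marcus, Sven, and Amara → score 1.
Mei: loses to Marcus, Sven, Ingrid, and Amara → score 0.
Amara: beats Marcus, Sven, Ingrid, and Mei → score 4.
Amara has the best pairwise record.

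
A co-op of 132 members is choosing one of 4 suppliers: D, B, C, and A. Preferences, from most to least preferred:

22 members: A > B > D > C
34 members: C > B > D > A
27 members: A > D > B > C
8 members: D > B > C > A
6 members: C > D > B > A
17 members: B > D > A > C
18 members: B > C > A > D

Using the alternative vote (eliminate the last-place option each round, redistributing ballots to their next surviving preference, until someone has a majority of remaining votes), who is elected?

Round 1: D 8, B 35, C 40, A 49. Eliminate D.
Round 2: B 43, C 40, A 49. Eliminate C.
Round 3: B 83, A 49. B has a majority.

B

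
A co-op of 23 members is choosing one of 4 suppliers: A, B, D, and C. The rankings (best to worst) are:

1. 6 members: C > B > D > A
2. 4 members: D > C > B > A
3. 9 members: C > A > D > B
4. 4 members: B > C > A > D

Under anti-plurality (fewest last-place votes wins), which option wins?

Last-place votes: A 10, B 9, D 4, C 0.
C is ranked last by the fewest voters, so C wins.

C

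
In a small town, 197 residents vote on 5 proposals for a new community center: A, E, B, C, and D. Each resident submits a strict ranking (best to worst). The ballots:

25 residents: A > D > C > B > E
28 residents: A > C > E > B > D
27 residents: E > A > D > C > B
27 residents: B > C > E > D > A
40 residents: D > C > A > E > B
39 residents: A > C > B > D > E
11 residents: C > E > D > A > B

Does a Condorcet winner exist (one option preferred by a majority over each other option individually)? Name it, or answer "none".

A vs E: 132–65 for A.
A vs B: 170–27 for A.
A vs C: 119–78 for A.
A vs D: 119–78 for A.
A beats every other option head-to-head.

A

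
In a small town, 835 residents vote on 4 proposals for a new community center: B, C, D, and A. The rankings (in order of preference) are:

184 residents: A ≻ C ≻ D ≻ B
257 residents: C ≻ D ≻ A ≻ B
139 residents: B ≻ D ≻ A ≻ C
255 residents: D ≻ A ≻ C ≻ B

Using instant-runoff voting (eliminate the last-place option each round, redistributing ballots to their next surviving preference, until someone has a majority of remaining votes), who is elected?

C

Round 1: B 139, C 257, D 255, A 184. Eliminate B.
Round 2: C 257, D 394, A 184. Eliminate A.
Round 3: C 441, D 394. C has a majority.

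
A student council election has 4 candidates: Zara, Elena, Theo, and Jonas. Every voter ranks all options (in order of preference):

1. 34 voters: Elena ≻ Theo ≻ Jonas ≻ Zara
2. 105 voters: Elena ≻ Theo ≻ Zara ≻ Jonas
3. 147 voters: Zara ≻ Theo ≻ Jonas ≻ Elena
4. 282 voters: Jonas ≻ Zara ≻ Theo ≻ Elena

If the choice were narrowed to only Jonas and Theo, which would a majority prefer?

Voters preferring Jonas to Theo: 282; preferring Theo to Jonas: 286.
Theo wins the head-to-head.

Theo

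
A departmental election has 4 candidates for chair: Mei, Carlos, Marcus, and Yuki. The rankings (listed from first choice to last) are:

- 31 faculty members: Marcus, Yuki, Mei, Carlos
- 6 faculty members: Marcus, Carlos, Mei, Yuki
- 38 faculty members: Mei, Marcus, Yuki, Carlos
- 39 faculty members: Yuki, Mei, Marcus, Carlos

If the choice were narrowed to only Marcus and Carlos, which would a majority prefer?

Voters preferring Marcus to Carlos: 114; preferring Carlos to Marcus: 0.
Marcus wins the head-to-head.

Marcus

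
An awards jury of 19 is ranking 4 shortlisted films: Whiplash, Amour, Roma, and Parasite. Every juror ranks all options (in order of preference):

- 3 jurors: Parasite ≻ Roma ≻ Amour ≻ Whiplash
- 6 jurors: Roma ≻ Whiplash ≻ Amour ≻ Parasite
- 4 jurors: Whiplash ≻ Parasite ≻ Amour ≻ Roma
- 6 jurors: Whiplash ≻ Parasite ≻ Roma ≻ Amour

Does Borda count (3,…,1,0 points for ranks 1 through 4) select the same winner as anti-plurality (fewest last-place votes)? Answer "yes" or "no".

Borda — scores: Whiplash 42, Amour 13, Roma 30, Parasite 29. Winner: Whiplash.
Anti-plurality — last-place votes: Whiplash 3, Amour 6, Roma 4, Parasite 6. Winner: Whiplash.
The two methods agree.

yes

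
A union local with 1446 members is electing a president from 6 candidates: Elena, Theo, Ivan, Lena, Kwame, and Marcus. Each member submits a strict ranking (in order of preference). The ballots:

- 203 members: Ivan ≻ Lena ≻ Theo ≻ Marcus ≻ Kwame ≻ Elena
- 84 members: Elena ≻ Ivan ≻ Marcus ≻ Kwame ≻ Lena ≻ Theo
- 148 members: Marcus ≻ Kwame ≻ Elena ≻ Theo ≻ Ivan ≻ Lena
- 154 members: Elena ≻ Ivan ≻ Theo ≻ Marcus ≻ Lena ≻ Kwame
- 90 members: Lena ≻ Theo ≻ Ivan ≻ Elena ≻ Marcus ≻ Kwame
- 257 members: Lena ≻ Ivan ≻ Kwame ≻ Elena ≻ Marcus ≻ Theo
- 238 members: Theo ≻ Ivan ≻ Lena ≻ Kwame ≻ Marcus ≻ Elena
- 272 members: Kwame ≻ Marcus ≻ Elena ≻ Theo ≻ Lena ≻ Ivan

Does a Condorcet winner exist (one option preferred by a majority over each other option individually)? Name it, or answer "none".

none

Checking pairwise contests:
Ivan beats Elena 788–658.
Elena beats Theo 915–531.
Theo beats Ivan 748–698.
Theo beats Lena 812–634.
Ivan beats Kwame 1026–420.
Ivan beats Marcus 1026–420.
Every option loses at least one head-to-head, so there is no Condorcet winner.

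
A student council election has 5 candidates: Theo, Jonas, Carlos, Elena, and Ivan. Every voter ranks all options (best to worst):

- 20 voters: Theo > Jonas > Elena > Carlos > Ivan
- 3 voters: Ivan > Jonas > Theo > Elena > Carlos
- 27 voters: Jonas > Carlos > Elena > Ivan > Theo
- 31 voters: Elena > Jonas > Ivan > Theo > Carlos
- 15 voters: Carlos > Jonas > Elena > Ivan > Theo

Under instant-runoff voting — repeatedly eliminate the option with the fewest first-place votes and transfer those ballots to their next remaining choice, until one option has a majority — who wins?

Round 1: Theo 20, Jonas 27, Carlos 15, Elena 31, Ivan 3. Eliminate Ivan.
Round 2: Theo 20, Jonas 30, Carlos 15, Elena 31. Eliminate Carlos.
Round 3: Theo 20, Jonas 45, Elena 31. Eliminate Theo.
Round 4: Jonas 65, Elena 31. Jonas has a majority.

Jonas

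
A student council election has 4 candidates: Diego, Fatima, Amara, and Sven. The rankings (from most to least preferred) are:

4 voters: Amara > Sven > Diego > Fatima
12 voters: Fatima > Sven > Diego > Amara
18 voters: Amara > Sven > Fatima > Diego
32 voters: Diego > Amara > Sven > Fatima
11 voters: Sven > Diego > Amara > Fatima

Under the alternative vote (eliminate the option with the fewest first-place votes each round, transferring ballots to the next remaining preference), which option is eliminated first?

Round 1: Diego 32, Fatima 12, Amara 22, Sven 11. Eliminate Sven.

Sven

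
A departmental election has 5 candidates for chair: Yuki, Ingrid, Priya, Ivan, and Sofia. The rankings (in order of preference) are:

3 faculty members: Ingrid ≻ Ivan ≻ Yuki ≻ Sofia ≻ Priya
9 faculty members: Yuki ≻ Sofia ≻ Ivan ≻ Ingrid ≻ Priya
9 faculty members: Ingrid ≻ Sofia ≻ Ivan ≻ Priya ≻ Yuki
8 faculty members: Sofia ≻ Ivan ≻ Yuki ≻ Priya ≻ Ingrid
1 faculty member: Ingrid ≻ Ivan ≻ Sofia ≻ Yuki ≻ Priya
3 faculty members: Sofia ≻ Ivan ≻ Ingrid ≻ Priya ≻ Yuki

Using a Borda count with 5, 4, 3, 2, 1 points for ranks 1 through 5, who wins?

Sofia

Yuki: 3·3 + 9·5 + 9·1 + 8·3 + 1·2 + 3·1 = 92
Ingrid: 3·5 + 9·2 + 9·5 + 8·1 + 1·5 + 3·3 = 100
Priya: 3·1 + 9·1 + 9·2 + 8·2 + 1·1 + 3·2 = 53
Ivan: 3·4 + 9·3 + 9·3 + 8·4 + 1·4 + 3·4 = 114
Sofia: 3·2 + 9·4 + 9·4 + 8·5 + 1·3 + 3·5 = 136
Sofia has the highest Borda score (136).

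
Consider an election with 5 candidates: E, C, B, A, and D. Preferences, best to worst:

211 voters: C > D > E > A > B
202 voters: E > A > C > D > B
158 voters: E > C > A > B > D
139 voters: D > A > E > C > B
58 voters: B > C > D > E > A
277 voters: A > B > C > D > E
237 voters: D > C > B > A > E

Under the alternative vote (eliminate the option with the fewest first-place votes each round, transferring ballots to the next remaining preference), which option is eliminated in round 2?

C

Round 1: E 360, C 211, B 58, A 277, D 376. Eliminate B.
Round 2: E 360, C 269, A 277, D 376. Eliminate C.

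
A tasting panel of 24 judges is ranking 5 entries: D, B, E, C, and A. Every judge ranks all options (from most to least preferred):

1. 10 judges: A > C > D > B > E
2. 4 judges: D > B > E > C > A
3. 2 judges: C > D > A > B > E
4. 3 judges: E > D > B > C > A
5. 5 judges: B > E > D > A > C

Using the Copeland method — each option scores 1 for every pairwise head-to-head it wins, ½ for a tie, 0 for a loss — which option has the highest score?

D: beats B, E, and A; ties C → score 3.5.
B: beats E; ties C and A; loses to D → score 2.
E: ties C and A; loses to D and B → score 1.
C: ties D, B, and E; loses to A → score 1.5.
A: beats C; ties B and E; loses to D → score 2.
D has the best pairwise record.

D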